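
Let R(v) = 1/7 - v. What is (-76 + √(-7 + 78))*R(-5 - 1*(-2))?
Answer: -1672/7 + 22*√71/7 ≈ -212.38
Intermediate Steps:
R(v) = ⅐ - v
(-76 + √(-7 + 78))*R(-5 - 1*(-2)) = (-76 + √(-7 + 78))*(⅐ - (-5 - 1*(-2))) = (-76 + √71)*(⅐ - (-5 + 2)) = (-76 + √71)*(⅐ - 1*(-3)) = (-76 + √71)*(⅐ + 3) = (-76 + √71)*(22/7) = -1672/7 + 22*√71/7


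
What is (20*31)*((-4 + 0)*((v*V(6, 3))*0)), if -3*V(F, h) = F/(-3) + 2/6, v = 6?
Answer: 0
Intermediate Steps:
V(F, h) = -⅑ + F/9 (V(F, h) = -(F/(-3) + 2/6)/3 = -(F*(-⅓) + 2*(⅙))/3 = -(-F/3 + ⅓)/3 = -(⅓ - F/3)/3 = -⅑ + F/9)
(20*31)*((-4 + 0)*((v*V(6, 3))*0)) = (20*31)*((-4 + 0)*((6*(-⅑ + (⅑)*6))*0)) = 620*(-4*6*(-⅑ + ⅔)*0) = 620*(-4*6*(5/9)*0) = 620*(-40*0/3) = 620*(-4*0) = 620*0 = 0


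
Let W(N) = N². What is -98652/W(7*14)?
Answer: -24663/2401 ≈ -10.272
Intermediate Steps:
-98652/W(7*14) = -98652/((7*14)²) = -98652/(98²) = -98652/9604 = -98652*1/9604 = -24663/2401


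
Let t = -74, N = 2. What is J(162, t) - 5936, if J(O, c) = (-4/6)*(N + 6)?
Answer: -17824/3 ≈ -5941.3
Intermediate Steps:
J(O, c) = -16/3 (J(O, c) = (-4/6)*(2 + 6) = -4*⅙*8 = -⅔*8 = -16/3)
J(162, t) - 5936 = -16/3 - 5936 = -17824/3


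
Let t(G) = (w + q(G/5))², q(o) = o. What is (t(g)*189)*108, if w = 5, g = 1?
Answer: 13798512/25 ≈ 5.5194e+5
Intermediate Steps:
t(G) = (5 + G/5)²
(t(g)*189)*108 = (((25 + 1)²/25)*189)*108 = (((1/25)*26²)*189)*108 = (((1/25)*676)*189)*108 = ((676/25)*189)*108 = (127764/25)*108 = 13798512/25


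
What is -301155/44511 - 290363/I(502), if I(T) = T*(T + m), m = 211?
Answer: -40238517341/5310548062 ≈ -7.5771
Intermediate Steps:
I(T) = T*(211 + T) (I(T) = T*(T + 211) = T*(211 + T))
-301155/44511 - 290363/I(502) = -301155/44511 - 290363*1/(502*(211 + 502)) = -301155*1/44511 - 290363/(502*713) = -100385/14837 - 290363/357926 = -40238517341/5310548062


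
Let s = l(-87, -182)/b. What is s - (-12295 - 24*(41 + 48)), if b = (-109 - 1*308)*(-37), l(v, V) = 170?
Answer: 222656069/15429 ≈ 14431.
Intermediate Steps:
b = 15429 (b = (-109 - 308)*(-37) = -417*(-37) = 15429)
s = 170/15429 ≈ 0.011018
s - (-12295 - 24*(41 + 48)) = 170/15429 - (-12295 - 24*(41 + 48)) = 170/15429 - (-12295 - 24*89) = 170/15429 - (-12295 - 2136) = 170/15429 - 1*(-14431) = 170/15429 + 14431 = 222656069/15429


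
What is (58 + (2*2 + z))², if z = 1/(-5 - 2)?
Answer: 187489/49 ≈ 3826.3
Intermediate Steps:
z = -⅐ (z = 1/(-7) = -⅐ ≈ -0.14286)
(58 + (2*2 + z))² = (58 + (2*2 - ⅐))² = (58 + (4 - ⅐))² = (58 + 27/7)² = (433/7)² = 187489/49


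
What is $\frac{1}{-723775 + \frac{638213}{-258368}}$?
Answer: $- \frac{704}{509539339} \approx -1.3816 \cdot 10^{-6}$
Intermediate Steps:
$\frac{1}{-723775 + \frac{638213}{-258368}} = \frac{1}{-723775 + 638213 \left(- \frac{1}{258368}\right)} = \frac{1}{-723775 - \frac{1739}{704}} = \frac{1}{- \frac{509539339}{704}} = - \frac{704}{509539339}$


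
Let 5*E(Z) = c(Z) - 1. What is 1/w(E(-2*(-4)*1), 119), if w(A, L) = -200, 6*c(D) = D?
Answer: -1/200 ≈ -0.0050000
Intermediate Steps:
c(D) = D/6
E(Z) = -⅕ + Z/30 (E(Z) = (Z/6 - 1)/5 = (-1 + Z/6)/5 = -⅕ + Z/30)
1/w(E(-2*(-4)*1), 119) = 1/(-200) = -1/200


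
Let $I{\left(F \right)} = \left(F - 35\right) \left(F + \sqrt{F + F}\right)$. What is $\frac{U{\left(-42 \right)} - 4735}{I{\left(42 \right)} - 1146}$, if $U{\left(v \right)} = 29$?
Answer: $\frac{334126}{60149} + \frac{16471 \sqrt{21}}{180447} \approx 5.9733$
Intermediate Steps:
$I{\left(F \right)} = \left(-35 + F\right) \left(F + \sqrt{2} \sqrt{F}\right)$ ($I{\left(F \right)} = \left(-35 + F\right) \left(F + \sqrt{2 F}\right) = \left(-35 + F\right) \left(F + \sqrt{2} \sqrt{F}\right)$)
$\frac{U{\left(-42 \right)} - 4735}{I{\left(42 \right)} - 1146} = \frac{29 - 4735}{\left(42^{2} - 1470 + \sqrt{2} \cdot 42^{\frac{3}{2}} - 35 \sqrt{2} \sqrt{42}\right) - 1146} = - \frac{4706}{\left(1764 - 1470 + \sqrt{2} \cdot 42 \sqrt{42} - 70 \sqrt{21}\right) - 1146} = - \frac{4706}{\left(1764 - 1470 + 84 \sqrt{21} - 70 \sqrt{21}\right) - 1146} = - \frac{4706}{\left(294 + 14 \sqrt{21}\right) - 1146} = - \frac{4706}{-852 + 14 \sqrt{21}}$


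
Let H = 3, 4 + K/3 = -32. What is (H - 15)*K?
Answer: 1296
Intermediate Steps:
K = -108 (K = -12 + 3*(-32) = -12 - 96 = -108)
(H - 15)*K = (3 - 15)*(-108) = -12*(-108) = 1296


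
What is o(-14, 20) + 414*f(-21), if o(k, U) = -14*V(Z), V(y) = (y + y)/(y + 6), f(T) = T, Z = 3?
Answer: -26110/3 ≈ -8703.3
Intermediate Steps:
V(y) = 2*y/(6 + y) (V(y) = (2*y)/(6 + y) = 2*y/(6 + y))
o(k, U) = -28/3 (o(k, U) = -28*3/(6 + 3) = -28*3/9 = -14*⅔ = -28/3)
o(-14, 20) + 414*f(-21) = -28/3 + 414*(-21) = -28/3 - 8694 = -26110/3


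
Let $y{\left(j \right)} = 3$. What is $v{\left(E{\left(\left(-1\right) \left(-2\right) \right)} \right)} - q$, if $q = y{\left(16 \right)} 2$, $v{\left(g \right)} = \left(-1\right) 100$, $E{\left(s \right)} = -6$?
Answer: $-106$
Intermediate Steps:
$v{\left(g \right)} = -100$
$q = 6$ ($q = 3 \cdot 2 = 6$)
$v{\left(E{\left(\left(-1\right) \left(-2\right) \right)} \right)} - q = -100 - 6 = -106$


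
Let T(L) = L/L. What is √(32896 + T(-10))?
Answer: √32897 ≈ 181.38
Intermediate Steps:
T(L) = 1
√(32896 + T(-10)) = √(32896 + 1) = √32897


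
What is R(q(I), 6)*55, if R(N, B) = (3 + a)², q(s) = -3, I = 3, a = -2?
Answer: 55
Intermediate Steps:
R(N, B) = 1 (R(N, B) = (3 - 2)² = 1² = 1)
R(q(I), 6)*55 = 1*55 = 55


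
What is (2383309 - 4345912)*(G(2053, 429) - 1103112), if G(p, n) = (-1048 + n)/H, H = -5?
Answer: 10823639751423/5 ≈ 2.1647e+12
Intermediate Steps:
G(p, n) = 1048/5 - n/5 (G(p, n) = (-1048 + n)/(-5) = (-1048 + n)*(-⅕) = 1048/5 - n/5)
(2383309 - 4345912)*(G(2053, 429) - 1103112) = (2383309 - 4345912)*((1048/5 - ⅕*429) - 1103112) = -1962603*((1048/5 - 429/5) - 1103112) = -1962603*(619/5 - 1103112) = -1962603*(-5514941/5) = 10823639751423/5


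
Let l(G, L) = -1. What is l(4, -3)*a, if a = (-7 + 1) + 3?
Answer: 3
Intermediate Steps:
a = -3 (a = -6 + 3 = -3)
l(4, -3)*a = -1*(-3) = 3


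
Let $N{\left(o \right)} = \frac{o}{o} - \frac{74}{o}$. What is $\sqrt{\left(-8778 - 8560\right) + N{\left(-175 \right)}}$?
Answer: $\frac{i \sqrt{21237307}}{35} \approx 131.67 i$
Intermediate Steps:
$N{\left(o \right)} = 1 - \frac{74}{o}$
$\sqrt{\left(-8778 - 8560\right) + N{\left(-175 \right)}} = \sqrt{\left(-8778 - 8560\right) + \frac{-74 - 175}{-175}} = \sqrt{-17338 - - \frac{249}{175}} = \sqrt{-17338 + \frac{249}{175}} = \sqrt{- \frac{3033901}{175}} = \frac{i \sqrt{21237307}}{35}$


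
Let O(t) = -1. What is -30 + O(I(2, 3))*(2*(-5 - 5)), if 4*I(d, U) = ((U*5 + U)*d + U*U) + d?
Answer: -10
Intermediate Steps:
I(d, U) = d/4 + U²/4 + 3*U*d/2 (I(d, U) = (((U*5 + U)*d + U*U) + d)/4 = (((5*U + U)*d + U²) + d)/4 = (((6*U)*d + U²) + d)/4 = ((6*U*d + U²) + d)/4 = ((U² + 6*U*d) + d)/4 = (d + U² + 6*U*d)/4 = d/4 + U²/4 + 3*U*d/2)
-30 + O(I(2, 3))*(2*(-5 - 5)) = -30 - 2*(-5 - 5) = -30 - 2*(-10) = -30 - 1*(-20) = -30 + 20 = -10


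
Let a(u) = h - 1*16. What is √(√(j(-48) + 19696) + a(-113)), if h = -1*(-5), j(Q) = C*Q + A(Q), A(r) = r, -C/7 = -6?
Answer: √(-11 + 4*√1102) ≈ 11.036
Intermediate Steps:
C = 42 (C = -7*(-6) = 42)
j(Q) = 43*Q (j(Q) = 42*Q + Q = 43*Q)
h = 5
a(u) = -11 (a(u) = 5 - 1*16 = 5 - 16 = -11)
√(√(j(-48) + 19696) + a(-113)) = √(√(43*(-48) + 19696) - 11) = √(√(-2064 + 19696) - 11) = √(√17632 - 11) = √(4*√1102 - 11) = √(-11 + 4*√1102)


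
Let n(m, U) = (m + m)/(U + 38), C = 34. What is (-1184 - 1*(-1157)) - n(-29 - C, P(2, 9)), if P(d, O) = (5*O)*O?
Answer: -11835/443 ≈ -26.716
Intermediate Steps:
P(d, O) = 5*O**2
n(m, U) = 2*m/(38 + U) (n(m, U) = (2*m)/(38 + U) = 2*m/(38 + U))
(-1184 - 1*(-1157)) - n(-29 - C, P(2, 9)) = (-1184 - 1*(-1157)) - 2*(-29 - 1*34)/(38 + 5*9**2) = (-1184 + 1157) - 2*(-29 - 34)/(38 + 5*81) = -27 - 2*(-63)/(38 + 405) = -27 - 2*(-63)/443 = -27 - 1*(-126/443) = -27 + 126/443 = -11835/443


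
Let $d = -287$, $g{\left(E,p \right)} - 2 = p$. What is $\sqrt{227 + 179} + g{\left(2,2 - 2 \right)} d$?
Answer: $-574 + \sqrt{406} \approx -553.85$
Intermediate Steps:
$g{\left(E,p \right)} = 2 + p$
$\sqrt{227 + 179} + g{\left(2,2 - 2 \right)} d = \sqrt{227 + 179} + \left(2 + \left(2 - 2\right)\right) \left(-287\right) = \sqrt{406} + \left(2 + \left(2 - 2\right)\right) \left(-287\right) = \sqrt{406} + \left(2 + 0\right) \left(-287\right) = \sqrt{406} + 2 \left(-287\right) = \sqrt{406} - 574 = -574 + \sqrt{406}$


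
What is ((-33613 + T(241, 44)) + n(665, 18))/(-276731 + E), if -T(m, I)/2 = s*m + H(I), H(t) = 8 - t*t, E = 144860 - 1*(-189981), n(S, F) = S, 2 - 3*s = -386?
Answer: -137146/87165 ≈ -1.5734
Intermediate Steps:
s = 388/3 (s = 2/3 - 1/3*(-386) = 2/3 + 386/3 = 388/3 ≈ 129.33)
E = 334841 (E = 144860 + 189981 = 334841)
H(t) = 8 - t**2
T(m, I) = -16 + 2*I**2 - 776*m/3 (T(m, I) = -2*(388*m/3 + (8 - I**2)) = -2*(8 - I**2 + 388*m/3) = -16 + 2*I**2 - 776*m/3)
((-33613 + T(241, 44)) + n(665, 18))/(-276731 + E) = ((-33613 + (-16 + 2*44**2 - 776/3*241)) + 665)/(-276731 + 334841) = ((-33613 + (-16 + 2*1936 - 187016/3)) + 665)/58110 = ((-33613 + (-16 + 3872 - 187016/3)) + 665)*(1/58110) = ((-33613 - 175448/3) + 665)*(1/58110) = (-276287/3 + 665)*(1/58110) = -274292/3*1/58110 = -137146/87165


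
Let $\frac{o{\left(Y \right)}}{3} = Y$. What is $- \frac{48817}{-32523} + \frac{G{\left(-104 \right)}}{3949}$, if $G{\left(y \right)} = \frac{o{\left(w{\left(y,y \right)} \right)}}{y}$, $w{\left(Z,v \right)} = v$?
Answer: $\frac{192875902}{128433327} \approx 1.5018$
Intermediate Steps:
$o{\left(Y \right)} = 3 Y$
$G{\left(y \right)} = 3$ ($G{\left(y \right)} = \frac{3 y}{y} = 3$)
$- \frac{48817}{-32523} + \frac{G{\left(-104 \right)}}{3949} = - \frac{48817}{-32523} + \frac{3}{3949} = \left(-48817\right) \left(- \frac{1}{32523}\right) + 3 \cdot \frac{1}{3949} = \frac{48817}{32523} + \frac{3}{3949} = \frac{192875902}{128433327}$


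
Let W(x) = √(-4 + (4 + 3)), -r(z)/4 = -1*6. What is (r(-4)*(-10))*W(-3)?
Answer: -240*√3 ≈ -415.69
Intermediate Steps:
r(z) = 24 (r(z) = -(-4)*6 = -4*(-6) = 24)
W(x) = √3 (W(x) = √(-4 + 7) = √3)
(r(-4)*(-10))*W(-3) = (24*(-10))*√3 = -240*√3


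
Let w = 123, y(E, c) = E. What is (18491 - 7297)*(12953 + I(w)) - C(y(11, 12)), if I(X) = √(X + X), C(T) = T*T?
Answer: 144995761 + 11194*√246 ≈ 1.4517e+8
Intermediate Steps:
C(T) = T²
I(X) = √2*√X (I(X) = √(2*X) = √2*√X)
(18491 - 7297)*(12953 + I(w)) - C(y(11, 12)) = (18491 - 7297)*(12953 + √2*√123) - 1*11² = 11194*(12953 + √246) - 1*121 = (144995882 + 11194*√246) - 121 = 144995761 + 11194*√246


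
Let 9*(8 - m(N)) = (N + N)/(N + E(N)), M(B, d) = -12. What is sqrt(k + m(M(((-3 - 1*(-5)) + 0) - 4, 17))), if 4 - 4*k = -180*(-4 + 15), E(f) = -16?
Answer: sqrt(222222)/21 ≈ 22.448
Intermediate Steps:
k = 496 (k = 1 - (-45)*(-4 + 15) = 1 - (-45)*11 = 1 - 1/4*(-1980) = 1 + 495 = 496)
m(N) = 8 - 2*N/(9*(-16 + N)) (m(N) = 8 - (N + N)/(9*(N - 16)) = 8 - 2*N/(9*(-16 + N)))
sqrt(k + m(M(((-3 - 1*(-5)) + 0) - 4, 17))) = sqrt(496 + 2*(-576 + 35*(-12))/(9*(-16 - 12))) = sqrt(496 + (2/9)*(-576 - 420)/(-28)) = sqrt(496 + (2/9)*(-1/28)*(-996)) = sqrt(496 + 166/21) = sqrt(10582/21) = sqrt(222222)/21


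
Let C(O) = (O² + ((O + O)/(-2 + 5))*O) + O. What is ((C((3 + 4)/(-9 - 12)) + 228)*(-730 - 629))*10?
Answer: -9289520/3 ≈ -3.0965e+6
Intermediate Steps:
C(O) = O + 5*O²/3 (C(O) = (O² + ((2*O)/3)*O) + O = (O² + ((2*O)*(⅓))*O) + O = (O² + (2*O/3)*O) + O = (O² + 2*O²/3) + O = 5*O²/3 + O = O + 5*O²/3)
((C((3 + 4)/(-9 - 12)) + 228)*(-730 - 629))*10 = ((((3 + 4)/(-9 - 12))*(3 + 5*((3 + 4)/(-9 - 12)))/3 + 228)*(-730 - 629))*10 = (((7/(-21))*(3 + 5*(7/(-21)))/3 + 228)*(-1359))*10 = (((7*(-1/21))*(3 + 5*(7*(-1/21)))/3 + 228)*(-1359))*10 = (((⅓)*(-⅓)*(3 + 5*(-⅓)) + 228)*(-1359))*10 = (((⅓)*(-⅓)*(3 - 5/3) + 228)*(-1359))*10 = (((⅓)*(-⅓)*(4/3) + 228)*(-1359))*10 = ((-4/27 + 228)*(-1359))*10 = ((6152/27)*(-1359))*10 = -928952/3*10 = -9289520/3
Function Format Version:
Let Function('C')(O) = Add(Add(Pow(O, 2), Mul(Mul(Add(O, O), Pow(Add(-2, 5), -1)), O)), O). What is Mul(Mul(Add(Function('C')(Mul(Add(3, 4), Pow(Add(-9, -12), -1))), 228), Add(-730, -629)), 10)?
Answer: Rational(-9289520, 3) ≈ -3.0965e+6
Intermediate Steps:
Function('C')(O) = Add(O, Mul(Rational(5, 3), Pow(O, 2))) (Function('C')(O) = Add(Add(Pow(O, 2), Mul(Mul(Mul(2, O), Pow(3, -1)), O)), O) = Add(Add(Pow(O, 2), Mul(Mul(Mul(2, O), Rational(1, 3)), O)), O) = Add(Add(Pow(O, 2), Mul(Mul(Rational(2, 3), O), O)), O) = Add(Add(Pow(O, 2), Mul(Rational(2, 3), Pow(O, 2))), O) = Add(Mul(Rational(5, 3), Pow(O, 2)), O) = Add(O, Mul(Rational(5, 3), Pow(O, 2))))
Mul(Mul(Add(Function('C')(Mul(Add(3, 4), Pow(Add(-9, -12), -1))), 228), Add(-730, -629)), 10) = Mul(Mul(Add(Mul(Rational(1, 3), Mul(Add(3, 4), Pow(Add(-9, -12), -1)), Add(3, Mul(5, Mul(Add(3, 4), Pow(Add(-9, -12), -1))))), 228), Add(-730, -629)), 10) = Mul(Mul(Add(Mul(Rational(1, 3), Mul(7, Pow(-21, -1)), Add(3, Mul(5, Mul(7, Pow(-21, -1))))), 228), -1359), 10) = Mul(Mul(Add(Mul(Rational(1, 3), Mul(7, Rational(-1, 21)), Add(3, Mul(5, Mul(7, Rational(-1, 21))))), 228), -1359), 10) = Mul(Mul(Add(Mul(Rational(1, 3), Rational(-1, 3), Add(3, Mul(5, Rational(-1, 3)))), 228), -1359), 10) = Mul(Mul(Add(Mul(Rational(1, 3), Rational(-1, 3), Add(3, Rational(-5, 3))), 228), -1359), 10) = Mul(Mul(Add(Mul(Rational(1, 3), Rational(-1, 3), Rational(4, 3)), 228), -1359), 10) = Mul(Mul(Add(Rational(-4, 27), 228), -1359), 10) = Mul(Mul(Rational(6152, 27), -1359), 10) = Mul(Rational(-928952, 3), 10) = Rational(-9289520, 3)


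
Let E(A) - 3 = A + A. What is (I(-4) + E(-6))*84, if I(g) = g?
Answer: -1092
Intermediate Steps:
E(A) = 3 + 2*A (E(A) = 3 + (A + A) = 3 + 2*A)
(I(-4) + E(-6))*84 = (-4 + (3 + 2*(-6)))*84 = (-4 + (3 - 12))*84 = (-4 - 9)*84 = -13*84 = -1092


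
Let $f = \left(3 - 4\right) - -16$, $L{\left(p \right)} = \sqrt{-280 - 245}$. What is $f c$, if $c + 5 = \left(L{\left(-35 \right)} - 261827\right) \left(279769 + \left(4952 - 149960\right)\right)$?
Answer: $-529261025280 + 10107075 i \sqrt{21} \approx -5.2926 \cdot 10^{11} + 4.6316 \cdot 10^{7} i$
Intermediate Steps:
$L{\left(p \right)} = 5 i \sqrt{21}$ ($L{\left(p \right)} = \sqrt{-525} = 5 i \sqrt{21}$)
$f = 15$ ($f = -1 + 16 = 15$)
$c = -35284068352 + 673805 i \sqrt{21}$ ($c = -5 + \left(5 i \sqrt{21} - 261827\right) \left(279769 + \left(4952 - 149960\right)\right) = -5 + \left(-261827 + 5 i \sqrt{21}\right) \left(279769 - 145008\right) = -5 + \left(-261827 + 5 i \sqrt{21}\right) 134761 = -5 - \left(35284068347 - 673805 i \sqrt{21}\right) = -35284068352 + 673805 i \sqrt{21} \approx -3.5284 \cdot 10^{10} + 3.0878 \cdot 10^{6} i$)
$f c = 15 \left(-35284068352 + 673805 i \sqrt{21}\right) = -529261025280 + 10107075 i \sqrt{21}$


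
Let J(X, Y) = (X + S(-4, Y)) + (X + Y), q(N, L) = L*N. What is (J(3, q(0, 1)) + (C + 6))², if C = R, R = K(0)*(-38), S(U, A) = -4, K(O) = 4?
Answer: 20736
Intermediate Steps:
R = -152 (R = 4*(-38) = -152)
C = -152
J(X, Y) = -4 + Y + 2*X (J(X, Y) = (X - 4) + (X + Y) = (-4 + X) + (X + Y) = -4 + Y + 2*X)
(J(3, q(0, 1)) + (C + 6))² = ((-4 + 1*0 + 2*3) + (-152 + 6))² = ((-4 + 0 + 6) - 146)² = (2 - 146)² = (-144)² = 20736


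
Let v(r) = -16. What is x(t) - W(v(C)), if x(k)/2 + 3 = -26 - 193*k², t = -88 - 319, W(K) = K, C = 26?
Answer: -63940556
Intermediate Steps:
t = -407
x(k) = -58 - 386*k² (x(k) = -6 + 2*(-26 - 193*k²) = -6 + (-52 - 386*k²) = -58 - 386*k²)
x(t) - W(v(C)) = (-58 - 386*(-407)²) - 1*(-16) = (-58 - 386*165649) + 16 = (-58 - 63940514) + 16 = -63940572 + 16 = -63940556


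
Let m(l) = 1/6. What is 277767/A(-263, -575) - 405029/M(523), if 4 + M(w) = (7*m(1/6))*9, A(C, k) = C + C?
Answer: -429701479/6838 ≈ -62840.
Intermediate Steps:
m(l) = 1/6
A(C, k) = 2*C
M(w) = 13/2 (M(w) = -4 + (7*(1/6))*9 = -4 + (7/6)*9 = -4 + 21/2 = 13/2)
277767/A(-263, -575) - 405029/M(523) = 277767/((2*(-263))) - 405029/13/2 = 277767/(-526) - 405029*2/13 = 277767*(-1/526) - 810058/13 = -277767/526 - 810058/13 = -429701479/6838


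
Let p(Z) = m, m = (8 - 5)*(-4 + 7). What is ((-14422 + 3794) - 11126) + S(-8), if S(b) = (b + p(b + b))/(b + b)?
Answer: -348065/16 ≈ -21754.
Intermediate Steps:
m = 9 (m = 3*3 = 9)
p(Z) = 9
S(b) = (9 + b)/(2*b) (S(b) = (b + 9)/(b + b) = (9 + b)/((2*b)) = (9 + b)*(1/(2*b)) = (9 + b)/(2*b))
((-14422 + 3794) - 11126) + S(-8) = ((-14422 + 3794) - 11126) + (½)*(9 - 8)/(-8) = (-10628 - 11126) + (½)*(-⅛)*1 = -21754 - 1/16 = -348065/16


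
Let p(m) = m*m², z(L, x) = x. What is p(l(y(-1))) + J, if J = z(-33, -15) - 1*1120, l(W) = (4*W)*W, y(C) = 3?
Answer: 45521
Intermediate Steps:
l(W) = 4*W²
p(m) = m³
J = -1135 (J = -15 - 1*1120 = -15 - 1120 = -1135)
p(l(y(-1))) + J = (4*3²)³ - 1135 = (4*9)³ - 1135 = 36³ - 1135 = 46656 - 1135 = 45521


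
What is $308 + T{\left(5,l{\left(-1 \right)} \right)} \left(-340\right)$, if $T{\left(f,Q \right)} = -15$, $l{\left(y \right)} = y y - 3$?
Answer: $5408$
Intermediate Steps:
$l{\left(y \right)} = -3 + y^{2}$ ($l{\left(y \right)} = y^{2} - 3 = -3 + y^{2}$)
$308 + T{\left(5,l{\left(-1 \right)} \right)} \left(-340\right) = 308 - -5100 = 308 + 5100 = 5408$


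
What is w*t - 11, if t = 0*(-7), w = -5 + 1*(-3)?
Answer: -11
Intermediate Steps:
w = -8 (w = -5 - 3 = -8)
t = 0
w*t - 11 = -8*0 - 11 = 0 - 11 = -11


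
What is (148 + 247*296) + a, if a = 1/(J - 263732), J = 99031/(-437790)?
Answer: 8458550611406070/115459331311 ≈ 73260.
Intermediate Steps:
J = -99031/437790 (J = 99031*(-1/437790) = -99031/437790 ≈ -0.22621)
a = -437790/115459331311 (a = 1/(-99031/437790 - 263732) = 1/(-115459331311/437790) = -437790/115459331311 ≈ -3.7917e-6)
(148 + 247*296) + a = (148 + 247*296) - 437790/115459331311 = (148 + 73112) - 437790/115459331311 = 73260 - 437790/115459331311 = 8458550611406070/115459331311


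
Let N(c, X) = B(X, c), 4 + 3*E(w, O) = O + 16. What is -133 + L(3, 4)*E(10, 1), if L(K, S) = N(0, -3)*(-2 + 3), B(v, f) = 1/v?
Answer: -1210/9 ≈ -134.44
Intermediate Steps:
E(w, O) = 4 + O/3 (E(w, O) = -4/3 + (O + 16)/3 = -4/3 + (16 + O)/3 = -4/3 + (16/3 + O/3) = 4 + O/3)
N(c, X) = 1/X
L(K, S) = -⅓ (L(K, S) = (-2 + 3)/(-3) = -⅓*1 = -⅓)
-133 + L(3, 4)*E(10, 1) = -133 - (4 + (⅓)*1)/3 = -133 - (4 + ⅓)/3 = -133 - ⅓*13/3 = -133 - 13/9 = -1210/9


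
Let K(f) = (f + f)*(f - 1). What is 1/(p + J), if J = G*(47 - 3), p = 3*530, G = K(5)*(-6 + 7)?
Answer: 1/3350 ≈ 0.00029851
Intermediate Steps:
K(f) = 2*f*(-1 + f) (K(f) = (2*f)*(-1 + f) = 2*f*(-1 + f))
G = 40 (G = (2*5*(-1 + 5))*(-6 + 7) = (2*5*4)*1 = 40*1 = 40)
p = 1590
J = 1760 (J = 40*(47 - 3) = 40*44 = 1760)
1/(p + J) = 1/(1590 + 1760) = 1/3350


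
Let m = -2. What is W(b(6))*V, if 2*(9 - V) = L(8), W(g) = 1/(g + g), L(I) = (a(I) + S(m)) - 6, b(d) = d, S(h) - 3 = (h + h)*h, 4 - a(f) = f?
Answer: 17/24 ≈ 0.70833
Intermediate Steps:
a(f) = 4 - f
S(h) = 3 + 2*h**2 (S(h) = 3 + (h + h)*h = 3 + (2*h)*h = 3 + 2*h**2)
L(I) = 9 - I (L(I) = ((4 - I) + (3 + 2*(-2)**2)) - 6 = ((4 - I) + (3 + 2*4)) - 6 = ((4 - I) + (3 + 8)) - 6 = ((4 - I) + 11) - 6 = (15 - I) - 6 = 9 - I)
W(g) = 1/(2*g)
V = 17/2 (V = 9 - (9 - 1*8)/2 = 9 - (9 - 8)/2 = 9 - 1/2*1 = 9 - 1/2 = 17/2 ≈ 8.5000)
W(b(6))*V = ((1/2)/6)*(17/2) = ((1/2)*(1/6))*(17/2) = (1/12)*(17/2) = 17/24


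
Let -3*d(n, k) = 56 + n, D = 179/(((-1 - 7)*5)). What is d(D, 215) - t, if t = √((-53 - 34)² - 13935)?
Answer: -687/40 - I*√6366 ≈ -17.175 - 79.787*I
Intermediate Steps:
D = -179/40 (D = 179/((-8*5)) = 179/(-40) = 179*(-1/40) = -179/40 ≈ -4.4750)
t = I*√6366 (t = √((-87)² - 13935) = √(7569 - 13935) = √(-6366) = I*√6366 ≈ 79.787*I)
d(n, k) = -56/3 - n/3 (d(n, k) = -(56 + n)/3 = -56/3 - n/3)
d(D, 215) - t = (-56/3 - ⅓*(-179/40)) - I*√6366 = (-56/3 + 179/120) - I*√6366 = -687/40 - I*√6366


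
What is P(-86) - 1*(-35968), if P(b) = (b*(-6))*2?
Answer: 37000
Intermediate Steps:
P(b) = -12*b (P(b) = -6*b*2 = -12*b)
P(-86) - 1*(-35968) = -12*(-86) - 1*(-35968) = 1032 + 35968 = 37000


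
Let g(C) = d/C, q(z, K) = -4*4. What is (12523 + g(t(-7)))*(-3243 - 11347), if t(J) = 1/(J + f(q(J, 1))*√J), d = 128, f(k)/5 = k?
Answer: -169637930 + 149401600*I*√7 ≈ -1.6964e+8 + 3.9528e+8*I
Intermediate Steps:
q(z, K) = -16
f(k) = 5*k
t(J) = 1/(J - 80*√J) (t(J) = 1/(J + (5*(-16))*√J) = 1/(J - 80*√J))
g(C) = 128/C
(12523 + g(t(-7)))*(-3243 - 11347) = (12523 + 128/(1/(-7 - 80*I*√7)))*(-3243 - 11347) = (12523 + 128/(1/(-7 - 80*I*√7)))*(-14590) = (12523 + 128*(-7 - 80*I*√7))*(-14590) = (12523 + (-896 - 10240*I*√7))*(-14590) = (11627 - 10240*I*√7)*(-14590) = -169637930 + 149401600*I*√7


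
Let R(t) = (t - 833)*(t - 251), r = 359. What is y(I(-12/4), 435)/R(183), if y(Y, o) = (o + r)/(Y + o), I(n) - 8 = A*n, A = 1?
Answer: 397/9724000 ≈ 4.0827e-5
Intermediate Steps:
R(t) = (-833 + t)*(-251 + t)
I(n) = 8 + n (I(n) = 8 + 1*n = 8 + n)
y(Y, o) = (359 + o)/(Y + o) (y(Y, o) = (o + 359)/(Y + o) = (359 + o)/(Y + o))
y(I(-12/4), 435)/R(183) = ((359 + 435)/((8 - 12/4) + 435))/(209083 + 183² - 1084*183) = (794/((8 - 12*¼) + 435))/(209083 + 33489 - 198372) = (794/((8 - 3) + 435))/44200 = (794/(5 + 435))*(1/44200) = (794/440)*(1/44200) = ((1/440)*794)*(1/44200) = (397/220)*(1/44200) = 397/9724000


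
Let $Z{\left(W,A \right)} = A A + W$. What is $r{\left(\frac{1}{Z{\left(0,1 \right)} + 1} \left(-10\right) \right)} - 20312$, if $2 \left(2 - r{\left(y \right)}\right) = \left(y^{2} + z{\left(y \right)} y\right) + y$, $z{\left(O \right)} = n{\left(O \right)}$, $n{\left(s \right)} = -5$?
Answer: $- \frac{40665}{2} \approx -20333.0$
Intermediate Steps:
$z{\left(O \right)} = -5$
$Z{\left(W,A \right)} = W + A^{2}$ ($Z{\left(W,A \right)} = A^{2} + W = W + A^{2}$)
$r{\left(y \right)} = 2 + 2 y - \frac{y^{2}}{2}$ ($r{\left(y \right)} = 2 - \frac{\left(y^{2} - 5 y\right) + y}{2} = 2 - \frac{y^{2} - 4 y}{2} = 2 - \left(\frac{y^{2}}{2} - 2 y\right) = 2 + 2 y - \frac{y^{2}}{2}$)
$r{\left(\frac{1}{Z{\left(0,1 \right)} + 1} \left(-10\right) \right)} - 20312 = \left(2 + 2 \frac{1}{\left(0 + 1^{2}\right) + 1} \left(-10\right) - \frac{\left(\frac{1}{\left(0 + 1^{2}\right) + 1} \left(-10\right)\right)^{2}}{2}\right) - 20312 = \left(2 + 2 \frac{1}{\left(0 + 1\right) + 1} \left(-10\right) - \frac{\left(\frac{1}{\left(0 + 1\right) + 1} \left(-10\right)\right)^{2}}{2}\right) - 20312 = \left(2 + 2 \frac{1}{1 + 1} \left(-10\right) - \frac{\left(\frac{1}{1 + 1} \left(-10\right)\right)^{2}}{2}\right) - 20312 = \left(2 + 2 \cdot \frac{1}{2} \left(-10\right) - \frac{\left(\frac{1}{2} \left(-10\right)\right)^{2}}{2}\right) - 20312 = \left(2 + 2 \left(-5\right) - \frac{\left(-5\right)^{2}}{2}\right) - 20312 = \left(2 - 10 - \frac{25}{2}\right) - 20312 = - \frac{41}{2} - 20312 = - \frac{40665}{2}$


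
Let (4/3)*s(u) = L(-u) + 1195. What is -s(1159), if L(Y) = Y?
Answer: -27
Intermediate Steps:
s(u) = 3585/4 - 3*u/4 (s(u) = 3*(-u + 1195)/4 = 3*(1195 - u)/4 = 3585/4 - 3*u/4)
-s(1159) = -(3585/4 - ¾*1159) = -(3585/4 - 3477/4) = -1*27 = -27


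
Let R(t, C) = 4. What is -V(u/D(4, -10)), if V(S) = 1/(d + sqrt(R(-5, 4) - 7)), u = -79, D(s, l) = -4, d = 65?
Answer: I/(sqrt(3) - 65*I) ≈ -0.015374 + 0.00040966*I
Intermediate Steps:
V(S) = 1/(65 + I*sqrt(3)) (V(S) = 1/(65 + sqrt(4 - 7)) = 1/(65 + sqrt(-3)) = 1/(65 + I*sqrt(3)))
-V(u/D(4, -10)) = -(65/4228 - I*sqrt(3)/4228) = -65/4228 + I*sqrt(3)/4228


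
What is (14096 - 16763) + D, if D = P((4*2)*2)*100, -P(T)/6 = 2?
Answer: -3867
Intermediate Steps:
P(T) = -12 (P(T) = -6*2 = -12)
D = -1200 (D = -12*100 = -1200)
(14096 - 16763) + D = (14096 - 16763) - 1200 = -2667 - 1200 = -3867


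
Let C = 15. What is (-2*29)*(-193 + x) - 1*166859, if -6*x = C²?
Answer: -153490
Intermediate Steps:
x = -75/2 (x = -⅙*15² = -⅙*225 = -75/2 ≈ -37.500)
(-2*29)*(-193 + x) - 1*166859 = (-2*29)*(-193 - 75/2) - 1*166859 = -58*(-461/2) - 166859 = 13369 - 166859 = -153490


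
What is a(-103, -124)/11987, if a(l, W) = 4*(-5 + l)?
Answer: -432/11987 ≈ -0.036039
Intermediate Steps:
a(l, W) = -20 + 4*l
a(-103, -124)/11987 = (-20 + 4*(-103))/11987 = (-20 - 412)*(1/11987) = -432*1/11987 = -432/11987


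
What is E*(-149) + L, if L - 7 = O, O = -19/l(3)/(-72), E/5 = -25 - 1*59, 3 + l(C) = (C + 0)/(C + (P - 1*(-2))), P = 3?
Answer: 11828924/189 ≈ 62587.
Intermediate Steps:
l(C) = -3 + C/(5 + C) (l(C) = -3 + (C + 0)/(C + (3 - 1*(-2))) = -3 + C/(C + (3 + 2)) = -3 + C/(C + 5) = -3 + C/(5 + C))
E = -420 (E = 5*(-25 - 1*59) = 5*(-25 - 59) = 5*(-84) = -420)
O = -19/189 (O = -19*(5 + 3)/(-15 - 2*3)/(-72) = -19*8/(-15 - 6)*(-1/72) = -19/((⅛)*(-21))*(-1/72) = -19/(-21/8)*(-1/72) = -19*(-8/21)*(-1/72) = (152/21)*(-1/72) = -19/189 ≈ -0.10053)
L = 1304/189 (L = 7 - 19/189 = 1304/189 ≈ 6.8995)
E*(-149) + L = -420*(-149) + 1304/189 = 62580 + 1304/189 = 11828924/189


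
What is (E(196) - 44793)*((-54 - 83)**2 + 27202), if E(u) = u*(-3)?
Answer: -2086209951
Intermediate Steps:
E(u) = -3*u
(E(196) - 44793)*((-54 - 83)**2 + 27202) = (-3*196 - 44793)*((-54 - 83)**2 + 27202) = (-588 - 44793)*((-137)**2 + 27202) = -45381*(18769 + 27202) = -45381*45971 = -2086209951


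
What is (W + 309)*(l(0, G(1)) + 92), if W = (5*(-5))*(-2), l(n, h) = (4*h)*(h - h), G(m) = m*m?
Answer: 33028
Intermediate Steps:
G(m) = m**2
l(n, h) = 0 (l(n, h) = (4*h)*0 = 0)
W = 50 (W = -25*(-2) = 50)
(W + 309)*(l(0, G(1)) + 92) = (50 + 309)*(0 + 92) = 359*92 = 33028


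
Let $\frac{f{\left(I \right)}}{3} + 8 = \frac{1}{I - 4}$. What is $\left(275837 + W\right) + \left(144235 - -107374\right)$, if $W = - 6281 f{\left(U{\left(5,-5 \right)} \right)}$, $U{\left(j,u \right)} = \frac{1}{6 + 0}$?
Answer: $\frac{15711428}{23} \approx 6.8311 \cdot 10^{5}$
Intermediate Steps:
$U{\left(j,u \right)} = \frac{1}{6}$
$f{\left(I \right)} = -24 + \frac{3}{-4 + I}$ ($f{\left(I \right)} = -24 + \frac{3}{I - 4} = -24 + \frac{3}{-4 + I}$)
$W = \frac{3580170}{23}$ ($W = - 6281 \frac{3 \left(33 - \frac{4}{3}\right)}{-4 + \frac{1}{6}} = - 6281 \frac{3 \left(33 - \frac{4}{3}\right)}{- \frac{23}{6}} = - 6281 \cdot 3 \left(- \frac{6}{23}\right) \frac{95}{3} = \left(-6281\right) \left(- \frac{570}{23}\right) = \frac{3580170}{23} \approx 1.5566 \cdot 10^{5}$)
$\left(275837 + W\right) + \left(144235 - -107374\right) = \left(275837 + \frac{3580170}{23}\right) + \left(144235 - -107374\right) = \frac{9924421}{23} + \left(144235 + 107374\right) = \frac{9924421}{23} + 251609 = \frac{15711428}{23}$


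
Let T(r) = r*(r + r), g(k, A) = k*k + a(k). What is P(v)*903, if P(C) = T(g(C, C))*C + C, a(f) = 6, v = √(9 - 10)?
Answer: 46053*I ≈ 46053.0*I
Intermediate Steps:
v = I (v = √(-1) = I ≈ 1.0*I)
g(k, A) = 6 + k² (g(k, A) = k*k + 6 = k² + 6 = 6 + k²)
T(r) = 2*r² (T(r) = r*(2*r) = 2*r²)
P(C) = C + 2*C*(6 + C²)² (P(C) = (2*(6 + C²)²)*C + C = 2*C*(6 + C²)² + C = C + 2*C*(6 + C²)²)
P(v)*903 = (I*(1 + 2*(6 + I²)²))*903 = (I*(1 + 2*(6 - 1)²))*903 = (I*(1 + 2*5²))*903 = (I*(1 + 2*25))*903 = (I*(1 + 50))*903 = (I*51)*903 = (51*I)*903 = 46053*I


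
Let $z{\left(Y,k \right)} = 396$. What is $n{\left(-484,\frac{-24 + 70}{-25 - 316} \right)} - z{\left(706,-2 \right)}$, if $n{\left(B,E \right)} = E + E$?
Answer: $- \frac{135128}{341} \approx -396.27$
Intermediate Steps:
$n{\left(B,E \right)} = 2 E$
$n{\left(-484,\frac{-24 + 70}{-25 - 316} \right)} - z{\left(706,-2 \right)} = 2 \frac{-24 + 70}{-25 - 316} - 396 = 2 \frac{46}{-341} - 396 = 2 \cdot 46 \left(- \frac{1}{341}\right) - 396 = 2 \left(- \frac{46}{341}\right) - 396 = - \frac{92}{341} - 396 = - \frac{135128}{341}$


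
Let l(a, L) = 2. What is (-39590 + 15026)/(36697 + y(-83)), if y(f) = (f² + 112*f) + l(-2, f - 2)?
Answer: -6141/8573 ≈ -0.71632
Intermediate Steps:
y(f) = 2 + f² + 112*f (y(f) = (f² + 112*f) + 2 = 2 + f² + 112*f)
(-39590 + 15026)/(36697 + y(-83)) = (-39590 + 15026)/(36697 + (2 + (-83)² + 112*(-83))) = -24564/(36697 + (2 + 6889 - 9296)) = -24564/(36697 - 2405) = -24564/34292 = -24564*1/34292 = -6141/8573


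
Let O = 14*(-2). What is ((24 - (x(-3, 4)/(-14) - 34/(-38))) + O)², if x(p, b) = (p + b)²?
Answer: 1646089/70756 ≈ 23.264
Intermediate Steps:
x(p, b) = (b + p)²
O = -28
((24 - (x(-3, 4)/(-14) - 34/(-38))) + O)² = ((24 - ((4 - 3)²/(-14) - 34/(-38))) - 28)² = ((24 - (1²*(-1/14) - 34*(-1/38))) - 28)² = ((24 - (1*(-1/14) + 17/19)) - 28)² = ((24 - (-1/14 + 17/19)) - 28)² = ((24 - 1*219/266) - 28)² = ((24 - 219/266) - 28)² = (6165/266 - 28)² = (-1283/266)² = 1646089/70756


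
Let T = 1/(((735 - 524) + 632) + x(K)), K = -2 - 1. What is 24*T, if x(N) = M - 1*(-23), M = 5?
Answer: 24/871 ≈ 0.027555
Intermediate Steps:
K = -3
x(N) = 28 (x(N) = 5 - 1*(-23) = 5 + 23 = 28)
T = 1/871 (T = 1/(((735 - 524) + 632) + 28) = 1/((211 + 632) + 28) = 1/(843 + 28) = 1/871 ≈ 0.0011481)
24*T = 24*(1/871) = 24/871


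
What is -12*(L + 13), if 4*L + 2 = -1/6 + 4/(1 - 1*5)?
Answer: -293/2 ≈ -146.50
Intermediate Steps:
L = -19/24 (L = -½ + (-1/6 + 4/(1 - 1*5))/4 = -½ + (-1*⅙ + 4/(1 - 5))/4 = -½ + (-⅙ + 4/(-4))/4 = -½ + (-⅙ + 4*(-¼))/4 = -½ + (-⅙ - 1)/4 = -½ + (¼)*(-7/6) = -½ - 7/24 = -19/24 ≈ -0.79167)
-12*(L + 13) = -12*(-19/24 + 13) = -12*293/24 = -293/2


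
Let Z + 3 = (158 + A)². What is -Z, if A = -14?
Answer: -20733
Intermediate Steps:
Z = 20733 (Z = -3 + (158 - 14)² = -3 + 144² = -3 + 20736 = 20733)
-Z = -1*20733 = -20733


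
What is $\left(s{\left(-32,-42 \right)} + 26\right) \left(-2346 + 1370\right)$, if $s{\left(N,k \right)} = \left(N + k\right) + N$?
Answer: $78080$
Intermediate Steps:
$s{\left(N,k \right)} = k + 2 N$
$\left(s{\left(-32,-42 \right)} + 26\right) \left(-2346 + 1370\right) = \left(\left(-42 + 2 \left(-32\right)\right) + 26\right) \left(-2346 + 1370\right) = \left(\left(-42 - 64\right) + 26\right) \left(-976\right) = \left(-106 + 26\right) \left(-976\right) = \left(-80\right) \left(-976\right) = 78080$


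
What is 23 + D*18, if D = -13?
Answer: -211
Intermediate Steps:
23 + D*18 = 23 - 13*18 = 23 - 234 = -211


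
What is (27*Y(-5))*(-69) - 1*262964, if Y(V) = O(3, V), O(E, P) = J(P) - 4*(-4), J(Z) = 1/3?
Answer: -293393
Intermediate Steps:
J(Z) = ⅓
O(E, P) = 49/3 (O(E, P) = ⅓ - 4*(-4) = ⅓ + 16 = 49/3)
Y(V) = 49/3
(27*Y(-5))*(-69) - 1*262964 = (27*(49/3))*(-69) - 1*262964 = 441*(-69) - 262964 = -30429 - 262964 = -293393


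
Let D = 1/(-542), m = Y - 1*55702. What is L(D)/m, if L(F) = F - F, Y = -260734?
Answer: 0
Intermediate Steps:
m = -316436 (m = -260734 - 1*55702 = -260734 - 55702 = -316436)
D = -1/542 ≈ -0.0018450
L(F) = 0
L(D)/m = 0/(-316436) = 0*(-1/316436) = 0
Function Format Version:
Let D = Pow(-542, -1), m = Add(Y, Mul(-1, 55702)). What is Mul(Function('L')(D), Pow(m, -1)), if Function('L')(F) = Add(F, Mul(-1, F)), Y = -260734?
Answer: 0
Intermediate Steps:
m = -316436 (m = Add(-260734, Mul(-1, 55702)) = Add(-260734, -55702) = -316436)
D = Rational(-1, 542) ≈ -0.0018450
Function('L')(F) = 0
Mul(Function('L')(D), Pow(m, -1)) = Mul(0, Pow(-316436, -1)) = Mul(0, Rational(-1, 316436)) = 0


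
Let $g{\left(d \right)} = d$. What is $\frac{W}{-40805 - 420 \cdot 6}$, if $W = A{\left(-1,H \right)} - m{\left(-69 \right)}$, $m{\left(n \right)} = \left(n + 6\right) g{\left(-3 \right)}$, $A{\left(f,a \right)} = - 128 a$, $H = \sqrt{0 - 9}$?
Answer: $\frac{189}{43325} + \frac{384 i}{43325} \approx 0.0043624 + 0.0088632 i$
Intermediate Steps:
$H = 3 i$ ($H = \sqrt{-9} = 3 i \approx 3.0 i$)
$m{\left(n \right)} = -18 - 3 n$ ($m{\left(n \right)} = \left(n + 6\right) \left(-3\right) = \left(6 + n\right) \left(-3\right) = -18 - 3 n$)
$W = -189 - 384 i$ ($W = - 128 \cdot 3 i - \left(-18 - -207\right) = - 384 i - \left(-18 + 207\right) = - 384 i - 189 = -189 - 384 i \approx -189.0 - 384.0 i$)
$\frac{W}{-40805 - 420 \cdot 6} = \frac{-189 - 384 i}{-40805 - 420 \cdot 6} = \frac{-189 - 384 i}{-40805 - 2520} = \frac{-189 - 384 i}{-43325} = \left(-189 - 384 i\right) \left(- \frac{1}{43325}\right) = \frac{189}{43325} + \frac{384 i}{43325}$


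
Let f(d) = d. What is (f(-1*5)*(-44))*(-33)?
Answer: -7260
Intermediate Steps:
(f(-1*5)*(-44))*(-33) = (-1*5*(-44))*(-33) = -5*(-44)*(-33) = 220*(-33) = -7260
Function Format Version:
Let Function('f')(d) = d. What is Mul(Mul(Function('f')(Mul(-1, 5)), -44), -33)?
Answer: -7260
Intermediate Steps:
Mul(Mul(Function('f')(Mul(-1, 5)), -44), -33) = Mul(Mul(Mul(-1, 5), -44), -33) = Mul(Mul(-5, -44), -33) = Mul(220, -33) = -7260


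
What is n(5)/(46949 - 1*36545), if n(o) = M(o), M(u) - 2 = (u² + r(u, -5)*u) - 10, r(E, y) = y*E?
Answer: -3/289 ≈ -0.010381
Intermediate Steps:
r(E, y) = E*y
M(u) = -8 - 4*u² (M(u) = 2 + ((u² + (u*(-5))*u) - 10) = 2 + ((u² + (-5*u)*u) - 10) = 2 + ((u² - 5*u²) - 10) = 2 + (-4*u² - 10) = 2 + (-10 - 4*u²) = -8 - 4*u²)
n(o) = -8 - 4*o²
n(5)/(46949 - 1*36545) = (-8 - 4*5²)/(46949 - 1*36545) = (-8 - 4*25)/(46949 - 36545) = (-8 - 100)/10404 = -108*1/10404 = -3/289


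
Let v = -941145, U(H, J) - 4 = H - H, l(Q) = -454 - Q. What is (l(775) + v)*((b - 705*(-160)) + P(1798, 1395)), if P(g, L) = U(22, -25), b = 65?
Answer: -106364811006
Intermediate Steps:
U(H, J) = 4 (U(H, J) = 4 + (H - H) = 4 + 0 = 4)
P(g, L) = 4
(l(775) + v)*((b - 705*(-160)) + P(1798, 1395)) = ((-454 - 1*775) - 941145)*((65 - 705*(-160)) + 4) = ((-454 - 775) - 941145)*((65 + 112800) + 4) = (-1229 - 941145)*(112865 + 4) = -942374*112869 = -106364811006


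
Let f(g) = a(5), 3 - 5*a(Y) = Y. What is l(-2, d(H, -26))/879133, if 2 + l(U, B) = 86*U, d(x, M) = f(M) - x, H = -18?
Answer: -174/879133 ≈ -0.00019792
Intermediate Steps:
a(Y) = ⅗ - Y/5
f(g) = -⅖ (f(g) = ⅗ - ⅕*5 = ⅗ - 1 = -⅖)
d(x, M) = -⅖ - x
l(U, B) = -2 + 86*U
l(-2, d(H, -26))/879133 = (-2 + 86*(-2))/879133 = (-2 - 172)*(1/879133) = -174*1/879133 = -174/879133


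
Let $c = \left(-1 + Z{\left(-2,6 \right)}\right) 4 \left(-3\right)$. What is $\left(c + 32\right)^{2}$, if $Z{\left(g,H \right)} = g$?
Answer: $4624$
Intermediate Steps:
$c = 36$ ($c = \left(-1 - 2\right) 4 \left(-3\right) = \left(-3\right) \left(-12\right) = 36$)
$\left(c + 32\right)^{2} = \left(36 + 32\right)^{2} = 68^{2} = 4624$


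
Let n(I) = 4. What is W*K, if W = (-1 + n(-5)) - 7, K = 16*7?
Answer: -448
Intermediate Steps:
K = 112
W = -4 (W = (-1 + 4) - 7 = 3 - 7 = -4)
W*K = -4*112 = -448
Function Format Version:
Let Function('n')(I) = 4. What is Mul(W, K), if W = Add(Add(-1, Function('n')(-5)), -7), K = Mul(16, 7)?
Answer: -448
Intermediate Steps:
K = 112
W = -4 (W = Add(Add(-1, 4), -7) = Add(3, -7) = -4)
Mul(W, K) = Mul(-4, 112) = -448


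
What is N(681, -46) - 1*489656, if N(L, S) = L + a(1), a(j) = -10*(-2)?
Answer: -488955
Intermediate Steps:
a(j) = 20
N(L, S) = 20 + L (N(L, S) = L + 20 = 20 + L)
N(681, -46) - 1*489656 = (20 + 681) - 1*489656 = 701 - 489656 = -488955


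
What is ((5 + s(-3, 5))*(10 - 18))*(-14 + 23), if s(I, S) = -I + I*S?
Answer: 504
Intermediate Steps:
((5 + s(-3, 5))*(10 - 18))*(-14 + 23) = ((5 - 3*(-1 + 5))*(10 - 18))*(-14 + 23) = ((5 - 3*4)*(-8))*9 = ((5 - 12)*(-8))*9 = -7*(-8)*9 = 56*9 = 504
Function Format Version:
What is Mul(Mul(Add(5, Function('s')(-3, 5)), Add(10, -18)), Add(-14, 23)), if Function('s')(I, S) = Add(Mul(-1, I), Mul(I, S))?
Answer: 504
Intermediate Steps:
Mul(Mul(Add(5, Function('s')(-3, 5)), Add(10, -18)), Add(-14, 23)) = Mul(Mul(Add(5, Mul(-3, Add(-1, 5))), Add(10, -18)), Add(-14, 23)) = Mul(Mul(Add(5, Mul(-3, 4)), -8), 9) = Mul(Mul(Add(5, -12), -8), 9) = Mul(Mul(-7, -8), 9) = Mul(56, 9) = 504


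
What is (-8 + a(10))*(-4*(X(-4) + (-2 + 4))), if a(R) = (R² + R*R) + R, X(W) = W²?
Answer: -14544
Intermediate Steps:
a(R) = R + 2*R² (a(R) = (R² + R²) + R = 2*R² + R = R + 2*R²)
(-8 + a(10))*(-4*(X(-4) + (-2 + 4))) = (-8 + 10*(1 + 2*10))*(-4*((-4)² + (-2 + 4))) = (-8 + 10*(1 + 20))*(-4*(16 + 2)) = (-8 + 10*21)*(-4*18) = (-8 + 210)*(-72) = 202*(-72) = -14544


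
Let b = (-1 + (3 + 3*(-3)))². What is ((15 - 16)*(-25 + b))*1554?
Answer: -37296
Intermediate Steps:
b = 49 (b = (-1 + (3 - 9))² = (-1 - 6)² = (-7)² = 49)
((15 - 16)*(-25 + b))*1554 = ((15 - 16)*(-25 + 49))*1554 = -1*24*1554 = -24*1554 = -37296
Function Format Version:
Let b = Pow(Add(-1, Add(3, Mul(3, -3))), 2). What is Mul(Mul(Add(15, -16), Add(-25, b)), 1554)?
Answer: -37296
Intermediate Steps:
b = 49 (b = Pow(Add(-1, Add(3, -9)), 2) = Pow(Add(-1, -6), 2) = Pow(-7, 2) = 49)
Mul(Mul(Add(15, -16), Add(-25, b)), 1554) = Mul(Mul(Add(15, -16), Add(-25, 49)), 1554) = Mul(Mul(-1, 24), 1554) = Mul(-24, 1554) = -37296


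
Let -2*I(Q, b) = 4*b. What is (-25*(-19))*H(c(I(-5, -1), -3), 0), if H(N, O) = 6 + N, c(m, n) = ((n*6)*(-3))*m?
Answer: 54150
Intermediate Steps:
I(Q, b) = -2*b
c(m, n) = -18*m*n (c(m, n) = ((6*n)*(-3))*m = (-18*n)*m = -18*m*n)
(-25*(-19))*H(c(I(-5, -1), -3), 0) = (-25*(-19))*(6 - 18*(-2*(-1))*(-3)) = 475*(6 - 18*2*(-3)) = 475*(6 + 108) = 475*114 = 54150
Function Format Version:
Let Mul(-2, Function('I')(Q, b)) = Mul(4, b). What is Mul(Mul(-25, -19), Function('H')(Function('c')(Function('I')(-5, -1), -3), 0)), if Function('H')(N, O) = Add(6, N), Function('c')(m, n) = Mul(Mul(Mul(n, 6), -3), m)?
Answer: 54150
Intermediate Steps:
Function('I')(Q, b) = Mul(-2, b) (Function('I')(Q, b) = Mul(Rational(-1, 2), Mul(4, b)) = Mul(-2, b))
Function('c')(m, n) = Mul(-18, m, n) (Function('c')(m, n) = Mul(Mul(Mul(6, n), -3), m) = Mul(Mul(-18, n), m) = Mul(-18, m, n))
Mul(Mul(-25, -19), Function('H')(Function('c')(Function('I')(-5, -1), -3), 0)) = Mul(Mul(-25, -19), Add(6, Mul(-18, Mul(-2, -1), -3))) = Mul(475, Add(6, Mul(-18, 2, -3))) = Mul(475, Add(6, 108)) = Mul(475, 114) = 54150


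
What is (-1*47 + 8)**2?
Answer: 1521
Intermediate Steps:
(-1*47 + 8)**2 = (-47 + 8)**2 = (-39)**2 = 1521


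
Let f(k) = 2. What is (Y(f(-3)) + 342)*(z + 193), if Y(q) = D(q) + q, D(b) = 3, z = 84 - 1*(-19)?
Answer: 102712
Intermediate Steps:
z = 103 (z = 84 + 19 = 103)
Y(q) = 3 + q
(Y(f(-3)) + 342)*(z + 193) = ((3 + 2) + 342)*(103 + 193) = (5 + 342)*296 = 347*296 = 102712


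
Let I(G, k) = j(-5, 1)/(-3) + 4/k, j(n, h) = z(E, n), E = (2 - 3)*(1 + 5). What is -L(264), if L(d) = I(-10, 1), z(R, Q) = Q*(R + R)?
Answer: 16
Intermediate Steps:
E = -6 (E = -1*6 = -6)
z(R, Q) = 2*Q*R (z(R, Q) = Q*(2*R) = 2*Q*R)
j(n, h) = -12*n (j(n, h) = 2*n*(-6) = -12*n)
I(G, k) = -20 + 4/k (I(G, k) = -12*(-5)/(-3) + 4/k = 60*(-⅓) + 4/k = -20 + 4/k)
L(d) = -16 (L(d) = -20 + 4/1 = -20 + 4*1 = -20 + 4 = -16)
-L(264) = -1*(-16) = 16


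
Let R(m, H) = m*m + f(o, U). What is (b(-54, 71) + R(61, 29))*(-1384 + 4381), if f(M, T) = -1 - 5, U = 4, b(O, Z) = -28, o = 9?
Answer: 11049939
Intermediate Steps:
f(M, T) = -6
R(m, H) = -6 + m² (R(m, H) = m*m - 6 = m² - 6 = -6 + m²)
(b(-54, 71) + R(61, 29))*(-1384 + 4381) = (-28 + (-6 + 61²))*(-1384 + 4381) = (-28 + (-6 + 3721))*2997 = (-28 + 3715)*2997 = 3687*2997 = 11049939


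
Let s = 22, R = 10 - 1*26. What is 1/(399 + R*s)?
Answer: 1/47 ≈ 0.021277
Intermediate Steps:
R = -16 (R = 10 - 26 = -16)
1/(399 + R*s) = 1/(399 - 16*22) = 1/(399 - 352) = 1/47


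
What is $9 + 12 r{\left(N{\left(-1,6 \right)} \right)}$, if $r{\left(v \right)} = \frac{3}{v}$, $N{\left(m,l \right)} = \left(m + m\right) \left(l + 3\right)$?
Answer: $7$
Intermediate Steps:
$N{\left(m,l \right)} = 2 m \left(3 + l\right)$
$9 + 12 r{\left(N{\left(-1,6 \right)} \right)} = 9 + 12 \frac{3}{2 \left(-1\right) \left(3 + 6\right)} = 9 + 12 \frac{3}{2 \left(-1\right) 9} = 9 + 12 \frac{3}{-18} = 9 + 12 \cdot 3 \left(- \frac{1}{18}\right) = 9 + 12 \left(- \frac{1}{6}\right) = 9 - 2 = 7$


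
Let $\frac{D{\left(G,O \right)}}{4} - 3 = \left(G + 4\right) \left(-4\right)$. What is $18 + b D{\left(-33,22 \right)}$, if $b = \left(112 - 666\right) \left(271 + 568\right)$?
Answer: $-221247638$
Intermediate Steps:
$D{\left(G,O \right)} = -52 - 16 G$ ($D{\left(G,O \right)} = 12 + 4 \left(G + 4\right) \left(-4\right) = 12 + 4 \left(4 + G\right) \left(-4\right) = 12 + 4 \left(-16 - 4 G\right) = 12 - \left(64 + 16 G\right) = -52 - 16 G$)
$b = -464806$ ($b = \left(-554\right) 839 = -464806$)
$18 + b D{\left(-33,22 \right)} = 18 - 464806 \left(-52 - -528\right) = 18 - 464806 \left(-52 + 528\right) = 18 - 221247656 = -221247638$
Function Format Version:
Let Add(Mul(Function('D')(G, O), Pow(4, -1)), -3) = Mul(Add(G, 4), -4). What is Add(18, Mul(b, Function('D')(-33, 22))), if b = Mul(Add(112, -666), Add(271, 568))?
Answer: -221247638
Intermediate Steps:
Function('D')(G, O) = Add(-52, Mul(-16, G)) (Function('D')(G, O) = Add(12, Mul(4, Mul(Add(G, 4), -4))) = Add(12, Mul(4, Mul(Add(4, G), -4))) = Add(12, Mul(4, Add(-16, Mul(-4, G)))) = Add(12, Add(-64, Mul(-16, G))) = Add(-52, Mul(-16, G)))
b = -464806 (b = Mul(-554, 839) = -464806)
Add(18, Mul(b, Function('D')(-33, 22))) = Add(18, Mul(-464806, Add(-52, Mul(-16, -33)))) = Add(18, Mul(-464806, Add(-52, 528))) = Add(18, Mul(-464806, 476)) = Add(18, -221247656) = -221247638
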